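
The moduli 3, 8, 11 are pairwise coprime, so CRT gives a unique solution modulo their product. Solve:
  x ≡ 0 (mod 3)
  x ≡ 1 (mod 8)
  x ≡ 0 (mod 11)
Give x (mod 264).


Moduli 3, 8, 11 are pairwise coprime; by CRT there is a unique solution modulo M = 3 · 8 · 11 = 264.
Solve pairwise, accumulating the modulus:
  Start with x ≡ 0 (mod 3).
  Combine with x ≡ 1 (mod 8): since gcd(3, 8) = 1, we get a unique residue mod 24.
    Write x = 0 + 3·t and substitute into x ≡ 1 (mod 8): 3·t ≡ 1 − 0 = 1 (mod 8).
    The inverse of 3 mod 8 is 3 (since 3·3 = 9 = 1·8 + 1), so t ≡ 3·1 = 3 ≡ 3 (mod 8).
    Then x = 0 + 3·3 = 9, valid modulo lcm(3, 8) = 24: x ≡ 9 (mod 24).
  Combine with x ≡ 0 (mod 11): since gcd(24, 11) = 1, we get a unique residue mod 264.
    Write x = 9 + 24·t and substitute into x ≡ 0 (mod 11): 24·t ≡ 0 − 9 = -9 (mod 11).
    Reduce coefficients mod 11: 2·t ≡ 2 (mod 11).
    The inverse of 2 mod 11 is 6 (since 2·6 = 12 = 1·11 + 1), so t ≡ 6·2 = 12 ≡ 1 (mod 11).
    Then x = 9 + 24·1 = 33, valid modulo lcm(24, 11) = 264: x ≡ 33 (mod 264).
Verify: 33 mod 3 = 0 ✓, 33 mod 8 = 1 ✓, 33 mod 11 = 0 ✓.

x ≡ 33 (mod 264).


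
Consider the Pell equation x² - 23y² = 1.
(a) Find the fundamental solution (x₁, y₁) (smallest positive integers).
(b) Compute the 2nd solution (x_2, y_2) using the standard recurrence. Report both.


Step 1: Find the fundamental solution (x₁, y₁) of x² - 23y² = 1.
  Expand √23 as a continued fraction. a₀ = ⌊√23⌋ = 4; iterate m_{k+1} = d_k·a_k − m_k, d_{k+1} = (23 − m_{k+1}²)/d_k, a_{k+1} = ⌊(a₀ + m_{k+1})/d_{k+1}⌋ (starting m₀ = 0, d₀ = 1), with convergents p_k = a_k·p_{k-1} + p_{k-2}, q_k = a_k·q_{k-1} + q_{k-2} (p₋₁ = 1, q₋₁ = 0):
  k = 0: a₀ = 4; p₀/q₀ = 4/1; p₀² − 23·q₀² = 16 − 23 = -7.
  k = 1: m = 4, d = 7, a = ⌊(4 + 4)/7⌋ = 1; p/q = (1·4 + 1)/(1·1 + 0) = 5/1; p² − 23·q² = 25 − 23 = 2.
  k = 2: m = 3, d = 2, a = ⌊(4 + 3)/2⌋ = 3; p/q = (3·5 + 4)/(3·1 + 1) = 19/4; p² − 23·q² = 361 − 368 = -7.
  k = 3: m = 3, d = 7, a = ⌊(4 + 3)/7⌋ = 1; p/q = (1·19 + 5)/(1·4 + 1) = 24/5; p² − 23·q² = 576 − 575 = 1.
  The first convergent with p² − 23·q² = 1 gives the fundamental solution (x₁, y₁) = (24, 5).
Step 2: Apply the recurrence (x_{n+1}, y_{n+1}) = (x₁x_n + 23y₁y_n, x₁y_n + y₁x_n) repeatedly.
  From (x_1, y_1) = (24, 5): x_2 = 24·24 + 23·5·5 = 1151; y_2 = 24·5 + 5·24 = 240.
Step 3: Verify x_2² - 23·y_2² = 1324801 - 1324800 = 1 (should be 1). ✓

(x_1, y_1) = (24, 5); (x_2, y_2) = (1151, 240).


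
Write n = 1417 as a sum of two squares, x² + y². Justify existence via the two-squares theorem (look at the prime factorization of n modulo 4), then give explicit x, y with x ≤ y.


Step 1: Factor n = 1417 = 13 · 109.
Step 2: Check the mod-4 condition on each prime factor: 13 ≡ 1 (mod 4), exponent 1; 109 ≡ 1 (mod 4), exponent 1.
All primes ≡ 3 (mod 4) appear to even exponent (or don't appear), so by the two-squares theorem n IS expressible as a sum of two squares.
Step 3: Build a representation. Here n = 13 · 109 is a product of primes ≡ 1 (mod 4). Each prime p ≡ 1 (mod 4) is itself a sum of two squares; find a² by testing p − a² for a perfect square:
  13: 13 − 1² = 12, 13 − 2² = 9 = 3² ⇒ 13 = 2² + 3².
  109: 109 − 1² = 108, 109 − 2² = 105, 109 − 3² = 100 = 10² ⇒ 109 = 3² + 10².
  Combine using the Brahmagupta–Fibonacci identity (a² + b²)(c² + d²) = (ac − bd)² + (ad + bc)² = (ac + bd)² + (ad − bc)²:
  13 · 109 = 1417: from (2² + 3²)(3² + 10²), take (2·3 − 3·10, 2·10 + 3·3) = (6 − 30, 20 + 9) = (-24, 29); dropping signs (only squares matter) gives (24, 29); check 24² + 29² = 576 + 841 = 1417 ✓.
Step 4: Order so x ≤ y and verify: 24² + 29² = 576 + 841 = 1417 = n. ✓

n = 1417 = 24² + 29² (one valid representation with x ≤ y).


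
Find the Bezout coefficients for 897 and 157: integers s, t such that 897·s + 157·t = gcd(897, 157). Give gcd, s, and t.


Euclidean algorithm on (897, 157) — divide until remainder is 0:
  897 = 5 · 157 + 112
  157 = 1 · 112 + 45
  112 = 2 · 45 + 22
  45 = 2 · 22 + 1
  22 = 22 · 1 + 0
gcd(897, 157) = 1.
Track Bezout coefficients alongside the remainders: start with r₀ = 897 = a·1 + b·0 (s = 1, t = 0) and r₁ = 157 = a·0 + b·1 (s = 0, t = 1); each new remainder r_{k+1} = r_{k-1} − q_k·r_k inherits s_{k+1} = s_{k-1} − q_k·s_k, t_{k+1} = t_{k-1} − q_k·t_k, so r_k = a·s_k + b·t_k at every step:
  q = 5: r = 112, s = 1 − 5·0 = 1, t = 0 − 5·1 = -5  (check: 897·1 + 157·(-5) = 112)
  q = 1: r = 45, s = 0 − 1·1 = -1, t = 1 − 1·(-5) = 6  (check: 897·(-1) + 157·6 = 45)
  q = 2: r = 22, s = 1 − 2·(-1) = 3, t = -5 − 2·6 = -17  (check: 897·3 + 157·(-17) = 22)
  q = 2: r = 1, s = -1 − 2·3 = -7, t = 6 − 2·(-17) = 40  (check: 897·(-7) + 157·40 = 1)
The row with r = 1 (the gcd) gives the Bezout coefficients s = -7, t = 40.
Result: 897 · (-7) + 157 · (40) = 1.

gcd(897, 157) = 1; s = -7, t = 40 (check: 897·(-7) + 157·40 = 1).


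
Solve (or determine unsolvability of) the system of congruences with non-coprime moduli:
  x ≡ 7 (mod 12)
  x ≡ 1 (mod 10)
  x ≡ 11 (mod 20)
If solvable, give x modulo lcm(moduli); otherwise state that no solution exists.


Moduli 12, 10, 20 are not pairwise coprime, so CRT works modulo lcm(m_i) when all pairwise compatibility conditions hold.
Pairwise compatibility: gcd(m_i, m_j) must divide a_i - a_j for every pair.
Merge one congruence at a time:
  Start: x ≡ 7 (mod 12).
  Combine with x ≡ 1 (mod 10): gcd(12, 10) = 2; 1 - 7 = -6, which IS divisible by 2, so compatible.
    Write x = 7 + 12·t and substitute into x ≡ 1 (mod 10): 12·t ≡ 1 − 7 = -6 (mod 10).
    Divide the congruence (and modulus) by g = 2: 6·t ≡ -3 (mod 5).
    Reduce coefficients mod 5: 1·t ≡ 2 (mod 5).
    So t ≡ 2 (mod 5).
    Then x = 7 + 12·2 = 31, valid modulo lcm(12, 10) = 60: x ≡ 31 (mod 60).
  Combine with x ≡ 11 (mod 20): gcd(60, 20) = 20; 11 - 31 = -20, which IS divisible by 20, so compatible.
    Write x = 31 + 60·t and substitute into x ≡ 11 (mod 20): 60·t ≡ 11 − 31 = -20 (mod 20).
    Divide the congruence (and modulus) by g = 20: 3·t ≡ -1 (mod 1).
    Modulo 1 every t works; take t = 0.
    Then x = 31 + 60·0 = 31, valid modulo lcm(60, 20) = 60: x ≡ 31 (mod 60).
Verify: 31 mod 12 = 7, 31 mod 10 = 1, 31 mod 20 = 11.

x ≡ 31 (mod 60).


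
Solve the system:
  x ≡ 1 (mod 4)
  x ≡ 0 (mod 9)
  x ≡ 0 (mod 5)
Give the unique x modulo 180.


Moduli 4, 9, 5 are pairwise coprime; by CRT there is a unique solution modulo M = 4 · 9 · 5 = 180.
Solve pairwise, accumulating the modulus:
  Start with x ≡ 1 (mod 4).
  Combine with x ≡ 0 (mod 9): since gcd(4, 9) = 1, we get a unique residue mod 36.
    Write x = 1 + 4·t and substitute into x ≡ 0 (mod 9): 4·t ≡ 0 − 1 = -1 (mod 9).
    Reduce coefficients mod 9: 4·t ≡ 8 (mod 9).
    The inverse of 4 mod 9 is 7 (since 4·7 = 28 = 3·9 + 1), so t ≡ 7·8 = 56 ≡ 2 (mod 9).
    Then x = 1 + 4·2 = 9, valid modulo lcm(4, 9) = 36: x ≡ 9 (mod 36).
  Combine with x ≡ 0 (mod 5): since gcd(36, 5) = 1, we get a unique residue mod 180.
    Write x = 9 + 36·t and substitute into x ≡ 0 (mod 5): 36·t ≡ 0 − 9 = -9 (mod 5).
    Reduce coefficients mod 5: 1·t ≡ 1 (mod 5).
    So t ≡ 1 (mod 5).
    Then x = 9 + 36·1 = 45, valid modulo lcm(36, 5) = 180: x ≡ 45 (mod 180).
Verify: 45 mod 4 = 1 ✓, 45 mod 9 = 0 ✓, 45 mod 5 = 0 ✓.

x ≡ 45 (mod 180).


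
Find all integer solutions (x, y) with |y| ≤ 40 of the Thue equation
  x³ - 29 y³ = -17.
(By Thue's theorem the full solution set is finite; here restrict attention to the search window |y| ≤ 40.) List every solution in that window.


The equation is x³ - 29y³ = -17. For fixed y, x³ = 29·y³ − 17, so a solution requires the RHS to be a perfect cube.
Strategy: iterate y from -40 to 40, compute RHS = 29·y³ − 17, and check whether it is a (positive or negative) perfect cube.
Check small values of y:
  y = 0: RHS = -17 is not a perfect cube.
  y = 1: RHS = 12 is not a perfect cube.
  y = -1: RHS = -46 is not a perfect cube.
  y = 2: RHS = 215 is not a perfect cube.
  y = -2: RHS = -249 is not a perfect cube.
  y = 3: RHS = 766 is not a perfect cube.
  y = -3: RHS = -800 is not a perfect cube.
Continuing the search up to |y| = 40 finds no solutions either.
No (x, y) in the scanned range satisfies the equation.

No integer solutions with |y| ≤ 40.


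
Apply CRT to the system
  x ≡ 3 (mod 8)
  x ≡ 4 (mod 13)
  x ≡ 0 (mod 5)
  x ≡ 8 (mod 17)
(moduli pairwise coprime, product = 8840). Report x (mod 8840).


Product of moduli M = 8 · 13 · 5 · 17 = 8840.
Merge one congruence at a time:
  Start: x ≡ 3 (mod 8).
  Combine with x ≡ 4 (mod 13); new modulus lcm = 104.
    Write x = 3 + 8·t and substitute into x ≡ 4 (mod 13): 8·t ≡ 4 − 3 = 1 (mod 13).
    The inverse of 8 mod 13 is 5 (since 8·5 = 40 = 3·13 + 1), so t ≡ 5·1 = 5 ≡ 5 (mod 13).
    Then x = 3 + 8·5 = 43, valid modulo lcm(8, 13) = 104: x ≡ 43 (mod 104).
  Combine with x ≡ 0 (mod 5); new modulus lcm = 520.
    Write x = 43 + 104·t and substitute into x ≡ 0 (mod 5): 104·t ≡ 0 − 43 = -43 (mod 5).
    Reduce coefficients mod 5: 4·t ≡ 2 (mod 5).
    The inverse of 4 mod 5 is 4 (since 4·4 = 16 = 3·5 + 1), so t ≡ 4·2 = 8 ≡ 3 (mod 5).
    Then x = 43 + 104·3 = 355, valid modulo lcm(104, 5) = 520: x ≡ 355 (mod 520).
  Combine with x ≡ 8 (mod 17); new modulus lcm = 8840.
    Write x = 355 + 520·t and substitute into x ≡ 8 (mod 17): 520·t ≡ 8 − 355 = -347 (mod 17).
    Reduce coefficients mod 17: 10·t ≡ 10 (mod 17).
    The inverse of 10 mod 17 is 12 (since 10·12 = 120 = 7·17 + 1), so t ≡ 12·10 = 120 ≡ 1 (mod 17).
    Then x = 355 + 520·1 = 875, valid modulo lcm(520, 17) = 8840: x ≡ 875 (mod 8840).
Verify against each original: 875 mod 8 = 3, 875 mod 13 = 4, 875 mod 5 = 0, 875 mod 17 = 8.

x ≡ 875 (mod 8840).


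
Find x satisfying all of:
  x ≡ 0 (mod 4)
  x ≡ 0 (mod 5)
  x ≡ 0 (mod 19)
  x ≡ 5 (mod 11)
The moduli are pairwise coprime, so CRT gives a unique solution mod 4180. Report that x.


Product of moduli M = 4 · 5 · 19 · 11 = 4180.
Merge one congruence at a time:
  Start: x ≡ 0 (mod 4).
  Combine with x ≡ 0 (mod 5); new modulus lcm = 20.
    Write x = 0 + 4·t and substitute into x ≡ 0 (mod 5): 4·t ≡ 0 − 0 = 0 (mod 5).
    The inverse of 4 mod 5 is 4 (since 4·4 = 16 = 3·5 + 1), so t ≡ 4·0 = 0 ≡ 0 (mod 5).
    Then x = 0 + 4·0 = 0, valid modulo lcm(4, 5) = 20: x ≡ 0 (mod 20).
  Combine with x ≡ 0 (mod 19); new modulus lcm = 380.
    Write x = 0 + 20·t and substitute into x ≡ 0 (mod 19): 20·t ≡ 0 − 0 = 0 (mod 19).
    Reduce coefficients mod 19: 1·t ≡ 0 (mod 19).
    So t ≡ 0 (mod 19).
    Then x = 0 + 20·0 = 0, valid modulo lcm(20, 19) = 380: x ≡ 0 (mod 380).
  Combine with x ≡ 5 (mod 11); new modulus lcm = 4180.
    Write x = 0 + 380·t and substitute into x ≡ 5 (mod 11): 380·t ≡ 5 − 0 = 5 (mod 11).
    Reduce coefficients mod 11: 6·t ≡ 5 (mod 11).
    The inverse of 6 mod 11 is 2 (since 6·2 = 12 = 1·11 + 1), so t ≡ 2·5 = 10 ≡ 10 (mod 11).
    Then x = 0 + 380·10 = 3800, valid modulo lcm(380, 11) = 4180: x ≡ 3800 (mod 4180).
Verify against each original: 3800 mod 4 = 0, 3800 mod 5 = 0, 3800 mod 19 = 0, 3800 mod 11 = 5.

x ≡ 3800 (mod 4180).


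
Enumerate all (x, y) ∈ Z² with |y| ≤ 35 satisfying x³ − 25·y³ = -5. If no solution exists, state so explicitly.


The equation is x³ - 25y³ = -5. For fixed y, x³ = 25·y³ − 5, so a solution requires the RHS to be a perfect cube.
Strategy: iterate y from -35 to 35, compute RHS = 25·y³ − 5, and check whether it is a (positive or negative) perfect cube.
Check small values of y:
  y = 0: RHS = -5 is not a perfect cube.
  y = 1: RHS = 20 is not a perfect cube.
  y = -1: RHS = -30 is not a perfect cube.
  y = 2: RHS = 195 is not a perfect cube.
  y = -2: RHS = -205 is not a perfect cube.
  y = 3: RHS = 670 is not a perfect cube.
  y = -3: RHS = -680 is not a perfect cube.
Continuing the search up to |y| = 35 finds no solutions either.
No (x, y) in the scanned range satisfies the equation.

No integer solutions with |y| ≤ 35.


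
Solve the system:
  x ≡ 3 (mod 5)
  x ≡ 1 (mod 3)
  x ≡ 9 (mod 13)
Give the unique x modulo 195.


Moduli 5, 3, 13 are pairwise coprime; by CRT there is a unique solution modulo M = 5 · 3 · 13 = 195.
Solve pairwise, accumulating the modulus:
  Start with x ≡ 3 (mod 5).
  Combine with x ≡ 1 (mod 3): since gcd(5, 3) = 1, we get a unique residue mod 15.
    Write x = 3 + 5·t and substitute into x ≡ 1 (mod 3): 5·t ≡ 1 − 3 = -2 (mod 3).
    Reduce coefficients mod 3: 2·t ≡ 1 (mod 3).
    The inverse of 2 mod 3 is 2 (since 2·2 = 4 = 1·3 + 1), so t ≡ 2·1 = 2 ≡ 2 (mod 3).
    Then x = 3 + 5·2 = 13, valid modulo lcm(5, 3) = 15: x ≡ 13 (mod 15).
  Combine with x ≡ 9 (mod 13): since gcd(15, 13) = 1, we get a unique residue mod 195.
    Write x = 13 + 15·t and substitute into x ≡ 9 (mod 13): 15·t ≡ 9 − 13 = -4 (mod 13).
    Reduce coefficients mod 13: 2·t ≡ 9 (mod 13).
    The inverse of 2 mod 13 is 7 (since 2·7 = 14 = 1·13 + 1), so t ≡ 7·9 = 63 ≡ 11 (mod 13).
    Then x = 13 + 15·11 = 178, valid modulo lcm(15, 13) = 195: x ≡ 178 (mod 195).
Verify: 178 mod 5 = 3 ✓, 178 mod 3 = 1 ✓, 178 mod 13 = 9 ✓.

x ≡ 178 (mod 195).


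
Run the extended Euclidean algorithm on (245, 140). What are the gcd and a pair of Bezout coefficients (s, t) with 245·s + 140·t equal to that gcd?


Euclidean algorithm on (245, 140) — divide until remainder is 0:
  245 = 1 · 140 + 105
  140 = 1 · 105 + 35
  105 = 3 · 35 + 0
gcd(245, 140) = 35.
Track Bezout coefficients alongside the remainders: start with r₀ = 245 = a·1 + b·0 (s = 1, t = 0) and r₁ = 140 = a·0 + b·1 (s = 0, t = 1); each new remainder r_{k+1} = r_{k-1} − q_k·r_k inherits s_{k+1} = s_{k-1} − q_k·s_k, t_{k+1} = t_{k-1} − q_k·t_k, so r_k = a·s_k + b·t_k at every step:
  q = 1: r = 105, s = 1 − 1·0 = 1, t = 0 − 1·1 = -1  (check: 245·1 + 140·(-1) = 105)
  q = 1: r = 35, s = 0 − 1·1 = -1, t = 1 − 1·(-1) = 2  (check: 245·(-1) + 140·2 = 35)
The row with r = 35 (the gcd) gives the Bezout coefficients s = -1, t = 2.
Result: 245 · (-1) + 140 · (2) = 35.

gcd(245, 140) = 35; s = -1, t = 2 (check: 245·(-1) + 140·2 = 35).


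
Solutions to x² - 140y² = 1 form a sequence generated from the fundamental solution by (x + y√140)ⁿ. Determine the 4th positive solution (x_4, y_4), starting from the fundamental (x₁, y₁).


Step 1: Find the fundamental solution (x₁, y₁) of x² - 140y² = 1.
  Expand √140 as a continued fraction. a₀ = ⌊√140⌋ = 11; iterate m_{k+1} = d_k·a_k − m_k, d_{k+1} = (140 − m_{k+1}²)/d_k, a_{k+1} = ⌊(a₀ + m_{k+1})/d_{k+1}⌋ (starting m₀ = 0, d₀ = 1), with convergents p_k = a_k·p_{k-1} + p_{k-2}, q_k = a_k·q_{k-1} + q_{k-2} (p₋₁ = 1, q₋₁ = 0):
  k = 0: a₀ = 11; p₀/q₀ = 11/1; p₀² − 140·q₀² = 121 − 140 = -19.
  k = 1: m = 11, d = 19, a = ⌊(11 + 11)/19⌋ = 1; p/q = (1·11 + 1)/(1·1 + 0) = 12/1; p² − 140·q² = 144 − 140 = 4.
  k = 2: m = 8, d = 4, a = ⌊(11 + 8)/4⌋ = 4; p/q = (4·12 + 11)/(4·1 + 1) = 59/5; p² − 140·q² = 3481 − 3500 = -19.
  k = 3: m = 8, d = 19, a = ⌊(11 + 8)/19⌋ = 1; p/q = (1·59 + 12)/(1·5 + 1) = 71/6; p² − 140·q² = 5041 − 5040 = 1.
  The first convergent with p² − 140·q² = 1 gives the fundamental solution (x₁, y₁) = (71, 6).
Step 2: Apply the recurrence (x_{n+1}, y_{n+1}) = (x₁x_n + 140y₁y_n, x₁y_n + y₁x_n) repeatedly.
  From (x_1, y_1) = (71, 6): x_2 = 71·71 + 140·6·6 = 10081; y_2 = 71·6 + 6·71 = 852.
  From (x_2, y_2) = (10081, 852): x_3 = 71·10081 + 140·6·852 = 1431431; y_3 = 71·852 + 6·10081 = 120978.
  From (x_3, y_3) = (1431431, 120978): x_4 = 71·1431431 + 140·6·120978 = 203253121; y_4 = 71·120978 + 6·1431431 = 17178024.
Step 3: Verify x_4² - 140·y_4² = 41311831196240641 - 41311831196240640 = 1 (should be 1). ✓

(x_1, y_1) = (71, 6); (x_4, y_4) = (203253121, 17178024).


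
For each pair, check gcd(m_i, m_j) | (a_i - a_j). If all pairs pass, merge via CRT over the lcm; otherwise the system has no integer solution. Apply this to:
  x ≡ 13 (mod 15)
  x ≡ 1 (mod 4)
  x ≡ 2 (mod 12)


Moduli 15, 4, 12 are not pairwise coprime, so CRT works modulo lcm(m_i) when all pairwise compatibility conditions hold.
Pairwise compatibility: gcd(m_i, m_j) must divide a_i - a_j for every pair.
Merge one congruence at a time:
  Start: x ≡ 13 (mod 15).
  Combine with x ≡ 1 (mod 4): gcd(15, 4) = 1; 1 - 13 = -12, which IS divisible by 1, so compatible.
    Write x = 13 + 15·t and substitute into x ≡ 1 (mod 4): 15·t ≡ 1 − 13 = -12 (mod 4).
    Reduce coefficients mod 4: 3·t ≡ 0 (mod 4).
    The inverse of 3 mod 4 is 3 (since 3·3 = 9 = 2·4 + 1), so t ≡ 3·0 = 0 ≡ 0 (mod 4).
    Then x = 13 + 15·0 = 13, valid modulo lcm(15, 4) = 60: x ≡ 13 (mod 60).
  Combine with x ≡ 2 (mod 12): gcd(60, 12) = 12, and 2 - 13 = -11 is NOT divisible by 12.
    ⇒ system is inconsistent (no integer solution).

No solution (the system is inconsistent).


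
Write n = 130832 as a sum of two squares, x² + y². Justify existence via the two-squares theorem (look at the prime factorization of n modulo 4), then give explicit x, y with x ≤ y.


Step 1: Factor n = 130832 = 2^4 · 13 · 17 · 37.
Step 2: Check the mod-4 condition on each prime factor: 2 = 2 (special); 13 ≡ 1 (mod 4), exponent 1; 17 ≡ 1 (mod 4), exponent 1; 37 ≡ 1 (mod 4), exponent 1.
All primes ≡ 3 (mod 4) appear to even exponent (or don't appear), so by the two-squares theorem n IS expressible as a sum of two squares.
Step 3: Build a representation. Group n = k² · m with k = 4 and m = 13 · 17 · 37 = 8177 (a product of primes ≡ 1 (mod 4)); a representation of m scales to one of n via (k·x)² + (k·y)² = k²(x² + y²). Each prime p ≡ 1 (mod 4) is itself a sum of two squares; find a² by testing p − a² for a perfect square:
  13: 13 − 1² = 12, 13 − 2² = 9 = 3² ⇒ 13 = 2² + 3².
  17: 17 − 1² = 16 = 4² ⇒ 17 = 1² + 4².
  37: 37 − 1² = 36 = 6² ⇒ 37 = 1² + 6².
  Combine using the Brahmagupta–Fibonacci identity (a² + b²)(c² + d²) = (ac − bd)² + (ad + bc)² = (ac + bd)² + (ad − bc)²:
  13 · 17 = 221: from (2² + 3²)(1² + 4²), take (2·1 − 3·4, 2·4 + 3·1) = (2 − 12, 8 + 3) = (-10, 11); dropping signs (only squares matter) gives (10, 11); check 10² + 11² = 100 + 121 = 221 ✓.
  221 · 37 = 8177: from (10² + 11²)(1² + 6²), take (10·1 − 11·6, 10·6 + 11·1) = (10 − 66, 60 + 11) = (-56, 71); dropping signs (only squares matter) gives (56, 71); check 56² + 71² = 3136 + 5041 = 8177 ✓.
  Scale by k = 4: (4·56, 4·71) = (224, 284).
Step 4: Order so x ≤ y and verify: 224² + 284² = 50176 + 80656 = 130832 = n. ✓

n = 130832 = 224² + 284² (one valid representation with x ≤ y).


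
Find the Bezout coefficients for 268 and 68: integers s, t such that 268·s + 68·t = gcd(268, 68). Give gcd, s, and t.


Euclidean algorithm on (268, 68) — divide until remainder is 0:
  268 = 3 · 68 + 64
  68 = 1 · 64 + 4
  64 = 16 · 4 + 0
gcd(268, 68) = 4.
Track Bezout coefficients alongside the remainders: start with r₀ = 268 = a·1 + b·0 (s = 1, t = 0) and r₁ = 68 = a·0 + b·1 (s = 0, t = 1); each new remainder r_{k+1} = r_{k-1} − q_k·r_k inherits s_{k+1} = s_{k-1} − q_k·s_k, t_{k+1} = t_{k-1} − q_k·t_k, so r_k = a·s_k + b·t_k at every step:
  q = 3: r = 64, s = 1 − 3·0 = 1, t = 0 − 3·1 = -3  (check: 268·1 + 68·(-3) = 64)
  q = 1: r = 4, s = 0 − 1·1 = -1, t = 1 − 1·(-3) = 4  (check: 268·(-1) + 68·4 = 4)
The row with r = 4 (the gcd) gives the Bezout coefficients s = -1, t = 4.
Result: 268 · (-1) + 68 · (4) = 4.

gcd(268, 68) = 4; s = -1, t = 4 (check: 268·(-1) + 68·4 = 4).


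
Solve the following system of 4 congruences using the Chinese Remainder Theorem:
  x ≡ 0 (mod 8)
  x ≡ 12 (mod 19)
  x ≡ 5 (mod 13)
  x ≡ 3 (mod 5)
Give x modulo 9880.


Product of moduli M = 8 · 19 · 13 · 5 = 9880.
Merge one congruence at a time:
  Start: x ≡ 0 (mod 8).
  Combine with x ≡ 12 (mod 19); new modulus lcm = 152.
    Write x = 0 + 8·t and substitute into x ≡ 12 (mod 19): 8·t ≡ 12 − 0 = 12 (mod 19).
    The inverse of 8 mod 19 is 12 (since 8·12 = 96 = 5·19 + 1), so t ≡ 12·12 = 144 ≡ 11 (mod 19).
    Then x = 0 + 8·11 = 88, valid modulo lcm(8, 19) = 152: x ≡ 88 (mod 152).
  Combine with x ≡ 5 (mod 13); new modulus lcm = 1976.
    Write x = 88 + 152·t and substitute into x ≡ 5 (mod 13): 152·t ≡ 5 − 88 = -83 (mod 13).
    Reduce coefficients mod 13: 9·t ≡ 8 (mod 13).
    The inverse of 9 mod 13 is 3 (since 9·3 = 27 = 2·13 + 1), so t ≡ 3·8 = 24 ≡ 11 (mod 13).
    Then x = 88 + 152·11 = 1760, valid modulo lcm(152, 13) = 1976: x ≡ 1760 (mod 1976).
  Combine with x ≡ 3 (mod 5); new modulus lcm = 9880.
    Write x = 1760 + 1976·t and substitute into x ≡ 3 (mod 5): 1976·t ≡ 3 − 1760 = -1757 (mod 5).
    Reduce coefficients mod 5: 1·t ≡ 3 (mod 5).
    So t ≡ 3 (mod 5).
    Then x = 1760 + 1976·3 = 7688, valid modulo lcm(1976, 5) = 9880: x ≡ 7688 (mod 9880).
Verify against each original: 7688 mod 8 = 0, 7688 mod 19 = 12, 7688 mod 13 = 5, 7688 mod 5 = 3.

x ≡ 7688 (mod 9880).


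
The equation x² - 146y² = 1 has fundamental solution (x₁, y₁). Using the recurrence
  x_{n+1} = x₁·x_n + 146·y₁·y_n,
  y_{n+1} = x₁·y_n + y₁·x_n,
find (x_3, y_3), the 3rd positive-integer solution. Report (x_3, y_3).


Step 1: Find the fundamental solution (x₁, y₁) of x² - 146y² = 1.
  Expand √146 as a continued fraction. a₀ = ⌊√146⌋ = 12; iterate m_{k+1} = d_k·a_k − m_k, d_{k+1} = (146 − m_{k+1}²)/d_k, a_{k+1} = ⌊(a₀ + m_{k+1})/d_{k+1}⌋ (starting m₀ = 0, d₀ = 1), with convergents p_k = a_k·p_{k-1} + p_{k-2}, q_k = a_k·q_{k-1} + q_{k-2} (p₋₁ = 1, q₋₁ = 0):
  k = 0: a₀ = 12; p₀/q₀ = 12/1; p₀² − 146·q₀² = 144 − 146 = -2.
  k = 1: m = 12, d = 2, a = ⌊(12 + 12)/2⌋ = 12; p/q = (12·12 + 1)/(12·1 + 0) = 145/12; p² − 146·q² = 21025 − 21024 = 1.
  The first convergent with p² − 146·q² = 1 gives the fundamental solution (x₁, y₁) = (145, 12).
Step 2: Apply the recurrence (x_{n+1}, y_{n+1}) = (x₁x_n + 146y₁y_n, x₁y_n + y₁x_n) repeatedly.
  From (x_1, y_1) = (145, 12): x_2 = 145·145 + 146·12·12 = 42049; y_2 = 145·12 + 12·145 = 3480.
  From (x_2, y_2) = (42049, 3480): x_3 = 145·42049 + 146·12·3480 = 12194065; y_3 = 145·3480 + 12·42049 = 1009188.
Step 3: Verify x_3² - 146·y_3² = 148695221224225 - 148695221224224 = 1 (should be 1). ✓

(x_1, y_1) = (145, 12); (x_3, y_3) = (12194065, 1009188).


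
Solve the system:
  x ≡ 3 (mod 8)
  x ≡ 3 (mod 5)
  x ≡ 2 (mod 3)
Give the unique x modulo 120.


Moduli 8, 5, 3 are pairwise coprime; by CRT there is a unique solution modulo M = 8 · 5 · 3 = 120.
Solve pairwise, accumulating the modulus:
  Start with x ≡ 3 (mod 8).
  Combine with x ≡ 3 (mod 5): since gcd(8, 5) = 1, we get a unique residue mod 40.
    Write x = 3 + 8·t and substitute into x ≡ 3 (mod 5): 8·t ≡ 3 − 3 = 0 (mod 5).
    Reduce coefficients mod 5: 3·t ≡ 0 (mod 5).
    The inverse of 3 mod 5 is 2 (since 3·2 = 6 = 1·5 + 1), so t ≡ 2·0 = 0 ≡ 0 (mod 5).
    Then x = 3 + 8·0 = 3, valid modulo lcm(8, 5) = 40: x ≡ 3 (mod 40).
  Combine with x ≡ 2 (mod 3): since gcd(40, 3) = 1, we get a unique residue mod 120.
    Write x = 3 + 40·t and substitute into x ≡ 2 (mod 3): 40·t ≡ 2 − 3 = -1 (mod 3).
    Reduce coefficients mod 3: 1·t ≡ 2 (mod 3).
    So t ≡ 2 (mod 3).
    Then x = 3 + 40·2 = 83, valid modulo lcm(40, 3) = 120: x ≡ 83 (mod 120).
Verify: 83 mod 8 = 3 ✓, 83 mod 5 = 3 ✓, 83 mod 3 = 2 ✓.

x ≡ 83 (mod 120).


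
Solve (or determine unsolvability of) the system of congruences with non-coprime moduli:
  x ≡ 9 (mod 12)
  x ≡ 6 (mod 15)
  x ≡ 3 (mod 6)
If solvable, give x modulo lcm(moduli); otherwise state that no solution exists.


Moduli 12, 15, 6 are not pairwise coprime, so CRT works modulo lcm(m_i) when all pairwise compatibility conditions hold.
Pairwise compatibility: gcd(m_i, m_j) must divide a_i - a_j for every pair.
Merge one congruence at a time:
  Start: x ≡ 9 (mod 12).
  Combine with x ≡ 6 (mod 15): gcd(12, 15) = 3; 6 - 9 = -3, which IS divisible by 3, so compatible.
    Write x = 9 + 12·t and substitute into x ≡ 6 (mod 15): 12·t ≡ 6 − 9 = -3 (mod 15).
    Divide the congruence (and modulus) by g = 3: 4·t ≡ -1 (mod 5).
    Reduce coefficients mod 5: 4·t ≡ 4 (mod 5).
    The inverse of 4 mod 5 is 4 (since 4·4 = 16 = 3·5 + 1), so t ≡ 4·4 = 16 ≡ 1 (mod 5).
    Then x = 9 + 12·1 = 21, valid modulo lcm(12, 15) = 60: x ≡ 21 (mod 60).
  Combine with x ≡ 3 (mod 6): gcd(60, 6) = 6; 3 - 21 = -18, which IS divisible by 6, so compatible.
    Write x = 21 + 60·t and substitute into x ≡ 3 (mod 6): 60·t ≡ 3 − 21 = -18 (mod 6).
    Divide the congruence (and modulus) by g = 6: 10·t ≡ -3 (mod 1).
    Modulo 1 every t works; take t = 0.
    Then x = 21 + 60·0 = 21, valid modulo lcm(60, 6) = 60: x ≡ 21 (mod 60).
Verify: 21 mod 12 = 9, 21 mod 15 = 6, 21 mod 6 = 3.

x ≡ 21 (mod 60).


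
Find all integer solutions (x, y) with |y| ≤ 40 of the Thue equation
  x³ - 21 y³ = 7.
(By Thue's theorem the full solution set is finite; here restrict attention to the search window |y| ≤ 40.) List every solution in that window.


The equation is x³ - 21y³ = 7. For fixed y, x³ = 21·y³ + 7, so a solution requires the RHS to be a perfect cube.
Strategy: iterate y from -40 to 40, compute RHS = 21·y³ + 7, and check whether it is a (positive or negative) perfect cube.
Check small values of y:
  y = 0: RHS = 7 is not a perfect cube.
  y = 1: RHS = 28 is not a perfect cube.
  y = -1: RHS = -14 is not a perfect cube.
  y = 2: RHS = 175 is not a perfect cube.
  y = -2: RHS = -161 is not a perfect cube.
  y = 3: RHS = 574 is not a perfect cube.
  y = -3: RHS = -560 is not a perfect cube.
Continuing the search up to |y| = 40 finds no solutions either.
No (x, y) in the scanned range satisfies the equation.

No integer solutions with |y| ≤ 40.


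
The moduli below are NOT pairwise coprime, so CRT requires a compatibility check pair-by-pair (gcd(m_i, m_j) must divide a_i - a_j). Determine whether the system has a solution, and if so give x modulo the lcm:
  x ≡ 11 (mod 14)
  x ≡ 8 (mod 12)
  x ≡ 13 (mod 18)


Moduli 14, 12, 18 are not pairwise coprime, so CRT works modulo lcm(m_i) when all pairwise compatibility conditions hold.
Pairwise compatibility: gcd(m_i, m_j) must divide a_i - a_j for every pair.
Merge one congruence at a time:
  Start: x ≡ 11 (mod 14).
  Combine with x ≡ 8 (mod 12): gcd(14, 12) = 2, and 8 - 11 = -3 is NOT divisible by 2.
    ⇒ system is inconsistent (no integer solution).

No solution (the system is inconsistent).


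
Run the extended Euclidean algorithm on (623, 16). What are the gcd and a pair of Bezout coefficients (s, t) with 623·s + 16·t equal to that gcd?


Euclidean algorithm on (623, 16) — divide until remainder is 0:
  623 = 38 · 16 + 15
  16 = 1 · 15 + 1
  15 = 15 · 1 + 0
gcd(623, 16) = 1.
Track Bezout coefficients alongside the remainders: start with r₀ = 623 = a·1 + b·0 (s = 1, t = 0) and r₁ = 16 = a·0 + b·1 (s = 0, t = 1); each new remainder r_{k+1} = r_{k-1} − q_k·r_k inherits s_{k+1} = s_{k-1} − q_k·s_k, t_{k+1} = t_{k-1} − q_k·t_k, so r_k = a·s_k + b·t_k at every step:
  q = 38: r = 15, s = 1 − 38·0 = 1, t = 0 − 38·1 = -38  (check: 623·1 + 16·(-38) = 15)
  q = 1: r = 1, s = 0 − 1·1 = -1, t = 1 − 1·(-38) = 39  (check: 623·(-1) + 16·39 = 1)
The row with r = 1 (the gcd) gives the Bezout coefficients s = -1, t = 39.
Result: 623 · (-1) + 16 · (39) = 1.

gcd(623, 16) = 1; s = -1, t = 39 (check: 623·(-1) + 16·39 = 1).


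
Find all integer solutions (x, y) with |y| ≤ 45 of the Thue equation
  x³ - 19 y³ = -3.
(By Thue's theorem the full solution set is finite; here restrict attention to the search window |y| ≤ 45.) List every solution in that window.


The equation is x³ - 19y³ = -3. For fixed y, x³ = 19·y³ − 3, so a solution requires the RHS to be a perfect cube.
Strategy: iterate y from -45 to 45, compute RHS = 19·y³ − 3, and check whether it is a (positive or negative) perfect cube.
Check small values of y:
  y = 0: RHS = -3 is not a perfect cube.
  y = 1: RHS = 16 is not a perfect cube.
  y = -1: RHS = -22 is not a perfect cube.
  y = 2: RHS = 149 is not a perfect cube.
  y = -2: RHS = -155 is not a perfect cube.
  y = 3: RHS = 510 is not a perfect cube.
  y = -3: RHS = -516 is not a perfect cube.
Continuing the search up to |y| = 45 finds no solutions either.
No (x, y) in the scanned range satisfies the equation.

No integer solutions with |y| ≤ 45.


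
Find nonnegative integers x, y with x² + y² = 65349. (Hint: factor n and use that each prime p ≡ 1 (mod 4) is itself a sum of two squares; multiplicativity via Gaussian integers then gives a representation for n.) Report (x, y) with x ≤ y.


Step 1: Factor n = 65349 = 3^2 · 53 · 137.
Step 2: Check the mod-4 condition on each prime factor: 3 ≡ 3 (mod 4), exponent 2 (must be even); 53 ≡ 1 (mod 4), exponent 1; 137 ≡ 1 (mod 4), exponent 1.
All primes ≡ 3 (mod 4) appear to even exponent (or don't appear), so by the two-squares theorem n IS expressible as a sum of two squares.
Step 3: Build a representation. Group n = k² · m with k = 3 and m = 53 · 137 = 7261 (a product of primes ≡ 1 (mod 4)); a representation of m scales to one of n via (k·x)² + (k·y)² = k²(x² + y²). Each prime p ≡ 1 (mod 4) is itself a sum of two squares; find a² by testing p − a² for a perfect square:
  53: 53 − 1² = 52, 53 − 2² = 49 = 7² ⇒ 53 = 2² + 7².
  137: 137 − 1² = 136, 137 − 2² = 133, 137 − 3² = 128, 137 − 4² = 121 = 11² ⇒ 137 = 4² + 11².
  Combine using the Brahmagupta–Fibonacci identity (a² + b²)(c² + d²) = (ac − bd)² + (ad + bc)² = (ac + bd)² + (ad − bc)²:
  53 · 137 = 7261: from (2² + 7²)(4² + 11²), take (2·4 − 7·11, 2·11 + 7·4) = (8 − 77, 22 + 28) = (-69, 50); dropping signs (only squares matter) gives (69, 50); check 69² + 50² = 4761 + 2500 = 7261 ✓.
  Scale by k = 3: (3·69, 3·50) = (207, 150).
Step 4: Order so x ≤ y and verify: 150² + 207² = 22500 + 42849 = 65349 = n. ✓

n = 65349 = 150² + 207² (one valid representation with x ≤ y).


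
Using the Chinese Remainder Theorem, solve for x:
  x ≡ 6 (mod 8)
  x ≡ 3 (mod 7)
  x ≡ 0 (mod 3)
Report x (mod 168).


Moduli 8, 7, 3 are pairwise coprime; by CRT there is a unique solution modulo M = 8 · 7 · 3 = 168.
Solve pairwise, accumulating the modulus:
  Start with x ≡ 6 (mod 8).
  Combine with x ≡ 3 (mod 7): since gcd(8, 7) = 1, we get a unique residue mod 56.
    Write x = 6 + 8·t and substitute into x ≡ 3 (mod 7): 8·t ≡ 3 − 6 = -3 (mod 7).
    Reduce coefficients mod 7: 1·t ≡ 4 (mod 7).
    So t ≡ 4 (mod 7).
    Then x = 6 + 8·4 = 38, valid modulo lcm(8, 7) = 56: x ≡ 38 (mod 56).
  Combine with x ≡ 0 (mod 3): since gcd(56, 3) = 1, we get a unique residue mod 168.
    Write x = 38 + 56·t and substitute into x ≡ 0 (mod 3): 56·t ≡ 0 − 38 = -38 (mod 3).
    Reduce coefficients mod 3: 2·t ≡ 1 (mod 3).
    The inverse of 2 mod 3 is 2 (since 2·2 = 4 = 1·3 + 1), so t ≡ 2·1 = 2 ≡ 2 (mod 3).
    Then x = 38 + 56·2 = 150, valid modulo lcm(56, 3) = 168: x ≡ 150 (mod 168).
Verify: 150 mod 8 = 6 ✓, 150 mod 7 = 3 ✓, 150 mod 3 = 0 ✓.

x ≡ 150 (mod 168).


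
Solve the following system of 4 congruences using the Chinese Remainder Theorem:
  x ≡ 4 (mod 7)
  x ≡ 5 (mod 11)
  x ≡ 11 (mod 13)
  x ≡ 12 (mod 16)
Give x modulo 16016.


Product of moduli M = 7 · 11 · 13 · 16 = 16016.
Merge one congruence at a time:
  Start: x ≡ 4 (mod 7).
  Combine with x ≡ 5 (mod 11); new modulus lcm = 77.
    Write x = 4 + 7·t and substitute into x ≡ 5 (mod 11): 7·t ≡ 5 − 4 = 1 (mod 11).
    The inverse of 7 mod 11 is 8 (since 7·8 = 56 = 5·11 + 1), so t ≡ 8·1 = 8 ≡ 8 (mod 11).
    Then x = 4 + 7·8 = 60, valid modulo lcm(7, 11) = 77: x ≡ 60 (mod 77).
  Combine with x ≡ 11 (mod 13); new modulus lcm = 1001.
    Write x = 60 + 77·t and substitute into x ≡ 11 (mod 13): 77·t ≡ 11 − 60 = -49 (mod 13).
    Reduce coefficients mod 13: 12·t ≡ 3 (mod 13).
    The inverse of 12 mod 13 is 12 (since 12·12 = 144 = 11·13 + 1), so t ≡ 12·3 = 36 ≡ 10 (mod 13).
    Then x = 60 + 77·10 = 830, valid modulo lcm(77, 13) = 1001: x ≡ 830 (mod 1001).
  Combine with x ≡ 12 (mod 16); new modulus lcm = 16016.
    Write x = 830 + 1001·t and substitute into x ≡ 12 (mod 16): 1001·t ≡ 12 − 830 = -818 (mod 16).
    Reduce coefficients mod 16: 9·t ≡ 14 (mod 16).
    The inverse of 9 mod 16 is 9 (since 9·9 = 81 = 5·16 + 1), so t ≡ 9·14 = 126 ≡ 14 (mod 16).
    Then x = 830 + 1001·14 = 14844, valid modulo lcm(1001, 16) = 16016: x ≡ 14844 (mod 16016).
Verify against each original: 14844 mod 7 = 4, 14844 mod 11 = 5, 14844 mod 13 = 11, 14844 mod 16 = 12.

x ≡ 14844 (mod 16016).


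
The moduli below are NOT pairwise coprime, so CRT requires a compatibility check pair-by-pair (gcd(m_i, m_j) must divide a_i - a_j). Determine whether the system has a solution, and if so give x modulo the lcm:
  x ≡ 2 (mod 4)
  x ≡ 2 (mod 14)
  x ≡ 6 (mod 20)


Moduli 4, 14, 20 are not pairwise coprime, so CRT works modulo lcm(m_i) when all pairwise compatibility conditions hold.
Pairwise compatibility: gcd(m_i, m_j) must divide a_i - a_j for every pair.
Merge one congruence at a time:
  Start: x ≡ 2 (mod 4).
  Combine with x ≡ 2 (mod 14): gcd(4, 14) = 2; 2 - 2 = 0, which IS divisible by 2, so compatible.
    Write x = 2 + 4·t and substitute into x ≡ 2 (mod 14): 4·t ≡ 2 − 2 = 0 (mod 14).
    Divide the congruence (and modulus) by g = 2: 2·t ≡ 0 (mod 7).
    The inverse of 2 mod 7 is 4 (since 2·4 = 8 = 1·7 + 1), so t ≡ 4·0 = 0 ≡ 0 (mod 7).
    Then x = 2 + 4·0 = 2, valid modulo lcm(4, 14) = 28: x ≡ 2 (mod 28).
  Combine with x ≡ 6 (mod 20): gcd(28, 20) = 4; 6 - 2 = 4, which IS divisible by 4, so compatible.
    Write x = 2 + 28·t and substitute into x ≡ 6 (mod 20): 28·t ≡ 6 − 2 = 4 (mod 20).
    Divide the congruence (and modulus) by g = 4: 7·t ≡ 1 (mod 5).
    Reduce coefficients mod 5: 2·t ≡ 1 (mod 5).
    The inverse of 2 mod 5 is 3 (since 2·3 = 6 = 1·5 + 1), so t ≡ 3·1 = 3 ≡ 3 (mod 5).
    Then x = 2 + 28·3 = 86, valid modulo lcm(28, 20) = 140: x ≡ 86 (mod 140).
Verify: 86 mod 4 = 2, 86 mod 14 = 2, 86 mod 20 = 6.

x ≡ 86 (mod 140).


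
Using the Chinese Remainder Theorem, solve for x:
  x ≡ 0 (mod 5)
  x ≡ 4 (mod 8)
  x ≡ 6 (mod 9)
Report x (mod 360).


Moduli 5, 8, 9 are pairwise coprime; by CRT there is a unique solution modulo M = 5 · 8 · 9 = 360.
Solve pairwise, accumulating the modulus:
  Start with x ≡ 0 (mod 5).
  Combine with x ≡ 4 (mod 8): since gcd(5, 8) = 1, we get a unique residue mod 40.
    Write x = 0 + 5·t and substitute into x ≡ 4 (mod 8): 5·t ≡ 4 − 0 = 4 (mod 8).
    The inverse of 5 mod 8 is 5 (since 5·5 = 25 = 3·8 + 1), so t ≡ 5·4 = 20 ≡ 4 (mod 8).
    Then x = 0 + 5·4 = 20, valid modulo lcm(5, 8) = 40: x ≡ 20 (mod 40).
  Combine with x ≡ 6 (mod 9): since gcd(40, 9) = 1, we get a unique residue mod 360.
    Write x = 20 + 40·t and substitute into x ≡ 6 (mod 9): 40·t ≡ 6 − 20 = -14 (mod 9).
    Reduce coefficients mod 9: 4·t ≡ 4 (mod 9).
    The inverse of 4 mod 9 is 7 (since 4·7 = 28 = 3·9 + 1), so t ≡ 7·4 = 28 ≡ 1 (mod 9).
    Then x = 20 + 40·1 = 60, valid modulo lcm(40, 9) = 360: x ≡ 60 (mod 360).
Verify: 60 mod 5 = 0 ✓, 60 mod 8 = 4 ✓, 60 mod 9 = 6 ✓.

x ≡ 60 (mod 360).


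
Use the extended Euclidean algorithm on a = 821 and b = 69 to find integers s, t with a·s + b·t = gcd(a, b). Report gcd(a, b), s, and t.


Euclidean algorithm on (821, 69) — divide until remainder is 0:
  821 = 11 · 69 + 62
  69 = 1 · 62 + 7
  62 = 8 · 7 + 6
  7 = 1 · 6 + 1
  6 = 6 · 1 + 0
gcd(821, 69) = 1.
Track Bezout coefficients alongside the remainders: start with r₀ = 821 = a·1 + b·0 (s = 1, t = 0) and r₁ = 69 = a·0 + b·1 (s = 0, t = 1); each new remainder r_{k+1} = r_{k-1} − q_k·r_k inherits s_{k+1} = s_{k-1} − q_k·s_k, t_{k+1} = t_{k-1} − q_k·t_k, so r_k = a·s_k + b·t_k at every step:
  q = 11: r = 62, s = 1 − 11·0 = 1, t = 0 − 11·1 = -11  (check: 821·1 + 69·(-11) = 62)
  q = 1: r = 7, s = 0 − 1·1 = -1, t = 1 − 1·(-11) = 12  (check: 821·(-1) + 69·12 = 7)
  q = 8: r = 6, s = 1 − 8·(-1) = 9, t = -11 − 8·12 = -107  (check: 821·9 + 69·(-107) = 6)
  q = 1: r = 1, s = -1 − 1·9 = -10, t = 12 − 1·(-107) = 119  (check: 821·(-10) + 69·119 = 1)
The row with r = 1 (the gcd) gives the Bezout coefficients s = -10, t = 119.
Result: 821 · (-10) + 69 · (119) = 1.

gcd(821, 69) = 1; s = -10, t = 119 (check: 821·(-10) + 69·119 = 1).


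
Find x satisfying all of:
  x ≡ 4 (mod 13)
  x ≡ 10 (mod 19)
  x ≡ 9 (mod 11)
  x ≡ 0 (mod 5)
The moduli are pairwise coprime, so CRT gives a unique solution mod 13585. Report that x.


Product of moduli M = 13 · 19 · 11 · 5 = 13585.
Merge one congruence at a time:
  Start: x ≡ 4 (mod 13).
  Combine with x ≡ 10 (mod 19); new modulus lcm = 247.
    Write x = 4 + 13·t and substitute into x ≡ 10 (mod 19): 13·t ≡ 10 − 4 = 6 (mod 19).
    The inverse of 13 mod 19 is 3 (since 13·3 = 39 = 2·19 + 1), so t ≡ 3·6 = 18 ≡ 18 (mod 19).
    Then x = 4 + 13·18 = 238, valid modulo lcm(13, 19) = 247: x ≡ 238 (mod 247).
  Combine with x ≡ 9 (mod 11); new modulus lcm = 2717.
    Write x = 238 + 247·t and substitute into x ≡ 9 (mod 11): 247·t ≡ 9 − 238 = -229 (mod 11).
    Reduce coefficients mod 11: 5·t ≡ 2 (mod 11).
    The inverse of 5 mod 11 is 9 (since 5·9 = 45 = 4·11 + 1), so t ≡ 9·2 = 18 ≡ 7 (mod 11).
    Then x = 238 + 247·7 = 1967, valid modulo lcm(247, 11) = 2717: x ≡ 1967 (mod 2717).
  Combine with x ≡ 0 (mod 5); new modulus lcm = 13585.
    Write x = 1967 + 2717·t and substitute into x ≡ 0 (mod 5): 2717·t ≡ 0 − 1967 = -1967 (mod 5).
    Reduce coefficients mod 5: 2·t ≡ 3 (mod 5).
    The inverse of 2 mod 5 is 3 (since 2·3 = 6 = 1·5 + 1), so t ≡ 3·3 = 9 ≡ 4 (mod 5).
    Then x = 1967 + 2717·4 = 12835, valid modulo lcm(2717, 5) = 13585: x ≡ 12835 (mod 13585).
Verify against each original: 12835 mod 13 = 4, 12835 mod 19 = 10, 12835 mod 11 = 9, 12835 mod 5 = 0.

x ≡ 12835 (mod 13585).


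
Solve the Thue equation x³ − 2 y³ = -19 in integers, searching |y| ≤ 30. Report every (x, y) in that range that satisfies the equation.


The equation is x³ - 2y³ = -19. For fixed y, x³ = 2·y³ − 19, so a solution requires the RHS to be a perfect cube.
Strategy: iterate y from -30 to 30, compute RHS = 2·y³ − 19, and check whether it is a (positive or negative) perfect cube.
Check small values of y:
  y = 0: RHS = -19 is not a perfect cube.
  y = 1: RHS = -17 is not a perfect cube.
  y = -1: RHS = -21 is not a perfect cube.
  y = 2: RHS = -3 is not a perfect cube.
  y = -2: RHS = -35 is not a perfect cube.
  y = 3: RHS = 35 is not a perfect cube.
  y = -3: RHS = -73 is not a perfect cube.
Continuing the search up to |y| = 30 finds no solutions either.
No (x, y) in the scanned range satisfies the equation.

No integer solutions with |y| ≤ 30.


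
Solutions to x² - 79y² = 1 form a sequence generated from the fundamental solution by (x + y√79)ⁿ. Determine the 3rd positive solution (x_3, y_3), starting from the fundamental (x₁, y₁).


Step 1: Find the fundamental solution (x₁, y₁) of x² - 79y² = 1.
  Expand √79 as a continued fraction. a₀ = ⌊√79⌋ = 8; iterate m_{k+1} = d_k·a_k − m_k, d_{k+1} = (79 − m_{k+1}²)/d_k, a_{k+1} = ⌊(a₀ + m_{k+1})/d_{k+1}⌋ (starting m₀ = 0, d₀ = 1), with convergents p_k = a_k·p_{k-1} + p_{k-2}, q_k = a_k·q_{k-1} + q_{k-2} (p₋₁ = 1, q₋₁ = 0):
  k = 0: a₀ = 8; p₀/q₀ = 8/1; p₀² − 79·q₀² = 64 − 79 = -15.
  k = 1: m = 8, d = 15, a = ⌊(8 + 8)/15⌋ = 1; p/q = (1·8 + 1)/(1·1 + 0) = 9/1; p² − 79·q² = 81 − 79 = 2.
  k = 2: m = 7, d = 2, a = ⌊(8 + 7)/2⌋ = 7; p/q = (7·9 + 8)/(7·1 + 1) = 71/8; p² − 79·q² = 5041 − 5056 = -15.
  k = 3: m = 7, d = 15, a = ⌊(8 + 7)/15⌋ = 1; p/q = (1·71 + 9)/(1·8 + 1) = 80/9; p² − 79·q² = 6400 − 6399 = 1.
  The first convergent with p² − 79·q² = 1 gives the fundamental solution (x₁, y₁) = (80, 9).
Step 2: Apply the recurrence (x_{n+1}, y_{n+1}) = (x₁x_n + 79y₁y_n, x₁y_n + y₁x_n) repeatedly.
  From (x_1, y_1) = (80, 9): x_2 = 80·80 + 79·9·9 = 12799; y_2 = 80·9 + 9·80 = 1440.
  From (x_2, y_2) = (12799, 1440): x_3 = 80·12799 + 79·9·1440 = 2047760; y_3 = 80·1440 + 9·12799 = 230391.
Step 3: Verify x_3² - 79·y_3² = 4193321017600 - 4193321017599 = 1 (should be 1). ✓

(x_1, y_1) = (80, 9); (x_3, y_3) = (2047760, 230391).
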